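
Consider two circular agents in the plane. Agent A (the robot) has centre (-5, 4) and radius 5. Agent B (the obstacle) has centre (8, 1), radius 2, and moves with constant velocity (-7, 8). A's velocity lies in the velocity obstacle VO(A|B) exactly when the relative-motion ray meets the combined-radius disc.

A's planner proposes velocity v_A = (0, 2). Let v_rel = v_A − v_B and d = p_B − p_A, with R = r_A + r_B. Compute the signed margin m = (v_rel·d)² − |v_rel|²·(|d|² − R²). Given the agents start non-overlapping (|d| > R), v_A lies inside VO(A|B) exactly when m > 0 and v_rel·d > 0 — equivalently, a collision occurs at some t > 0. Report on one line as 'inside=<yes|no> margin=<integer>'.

d = (13, -3),  |d|² = 178;  R = 5+2 = 7,  c = 178−7² = 129
v_rel = (7, -6),  |v_rel|² = 85;  v_rel·d = (7)·(13) + (-6)·(-3) = 109
85·t² − 218·t + 129 = 0  ⇒  m = 109² − 85·129 = 916
m = 916 > 0,  v_rel·d = 109 > 0  ⇒  inside

inside=yes margin=916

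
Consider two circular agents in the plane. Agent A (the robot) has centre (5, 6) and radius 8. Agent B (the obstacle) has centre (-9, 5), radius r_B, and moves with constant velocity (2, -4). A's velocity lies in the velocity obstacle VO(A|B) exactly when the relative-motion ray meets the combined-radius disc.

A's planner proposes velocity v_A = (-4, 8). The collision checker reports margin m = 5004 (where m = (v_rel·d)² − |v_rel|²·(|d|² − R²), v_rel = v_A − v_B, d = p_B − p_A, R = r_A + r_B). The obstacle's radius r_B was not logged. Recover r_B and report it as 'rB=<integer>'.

m = 5004
d = (-14, -1);  v_rel = (-6, 12),  |v_rel|² = 180
v_rel×d = (-6)·(-1) − (12)·(-14) = 174
since m = R²·180 − 174²:  R² = (30276 + 5004) / 180 = 196
R = √196 = 14  ⇒  r_B = 14 − 8 = 6

rB=6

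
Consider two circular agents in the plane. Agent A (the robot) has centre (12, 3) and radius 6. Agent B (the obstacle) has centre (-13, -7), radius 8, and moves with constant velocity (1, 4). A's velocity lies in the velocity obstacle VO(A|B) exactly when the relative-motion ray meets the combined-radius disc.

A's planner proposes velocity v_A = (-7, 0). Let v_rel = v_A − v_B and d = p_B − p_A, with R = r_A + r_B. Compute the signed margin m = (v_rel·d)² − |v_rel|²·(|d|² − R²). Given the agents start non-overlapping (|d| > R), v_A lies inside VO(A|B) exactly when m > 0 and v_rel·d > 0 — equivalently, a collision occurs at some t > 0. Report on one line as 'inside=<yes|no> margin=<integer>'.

d = (-25, -10),  |d|² = 725;  R = 6+8 = 14,  c = 725−14² = 529
v_rel = (-8, -4),  |v_rel|² = 80;  v_rel·d = (-8)·(-25) + (-4)·(-10) = 240
80·t² − 480·t + 529 = 0  ⇒  m = 240² − 80·529 = 15280
m = 15280 > 0,  v_rel·d = 240 > 0  ⇒  inside

inside=yes margin=15280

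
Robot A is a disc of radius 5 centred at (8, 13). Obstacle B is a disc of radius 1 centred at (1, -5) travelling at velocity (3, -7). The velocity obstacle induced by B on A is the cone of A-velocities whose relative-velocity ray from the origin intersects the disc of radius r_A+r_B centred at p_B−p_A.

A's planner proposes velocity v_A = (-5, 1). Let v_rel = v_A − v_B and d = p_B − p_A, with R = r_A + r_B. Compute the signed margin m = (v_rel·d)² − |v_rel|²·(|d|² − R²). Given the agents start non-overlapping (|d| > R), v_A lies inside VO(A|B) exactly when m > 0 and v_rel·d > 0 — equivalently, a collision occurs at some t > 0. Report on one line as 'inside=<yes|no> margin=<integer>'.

d = (-7, -18),  |d|² = 373;  R = 5+1 = 6,  c = 373−6² = 337
v_rel = (-8, 8),  |v_rel|² = 128;  v_rel·d = (-8)·(-7) + (8)·(-18) = -88
128·t² + 176·t + 337 = 0  ⇒  m = (-88)² − 128·337 = -35392
m = -35392 < 0,  v_rel·d = -88 < 0  ⇒  outside

inside=no margin=-35392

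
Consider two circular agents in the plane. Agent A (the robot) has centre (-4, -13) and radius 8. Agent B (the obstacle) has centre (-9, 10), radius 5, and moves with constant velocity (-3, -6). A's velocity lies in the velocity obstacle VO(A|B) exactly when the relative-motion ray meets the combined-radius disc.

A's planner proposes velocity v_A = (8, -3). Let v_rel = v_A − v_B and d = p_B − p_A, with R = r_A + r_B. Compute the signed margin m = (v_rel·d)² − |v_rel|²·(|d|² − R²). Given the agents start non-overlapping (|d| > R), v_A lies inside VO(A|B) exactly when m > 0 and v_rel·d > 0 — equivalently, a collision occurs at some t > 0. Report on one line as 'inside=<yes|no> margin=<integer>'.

d = (-5, 23),  |d|² = 554;  R = 8+5 = 13,  c = 554−13² = 385
v_rel = (11, 3),  |v_rel|² = 130;  v_rel·d = (11)·(-5) + (3)·(23) = 14
130·t² − 28·t + 385 = 0  ⇒  m = 14² − 130·385 = -49854
m = -49854 < 0,  v_rel·d = 14 > 0  ⇒  outside

inside=no margin=-49854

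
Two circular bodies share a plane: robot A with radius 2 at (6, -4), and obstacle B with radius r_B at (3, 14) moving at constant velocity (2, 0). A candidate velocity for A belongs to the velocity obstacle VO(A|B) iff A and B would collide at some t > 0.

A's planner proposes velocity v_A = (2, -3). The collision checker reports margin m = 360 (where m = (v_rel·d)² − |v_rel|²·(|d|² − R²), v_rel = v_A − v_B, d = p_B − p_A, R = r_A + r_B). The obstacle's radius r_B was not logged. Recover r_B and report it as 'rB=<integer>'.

m = 360
d = (-3, 18);  v_rel = (0, -3),  |v_rel|² = 9
v_rel×d = (0)·(18) − (-3)·(-3) = -9
since m = R²·9 − (-9)²:  R² = (81 + 360) / 9 = 49
R = √49 = 7  ⇒  r_B = 7 − 2 = 5

rB=5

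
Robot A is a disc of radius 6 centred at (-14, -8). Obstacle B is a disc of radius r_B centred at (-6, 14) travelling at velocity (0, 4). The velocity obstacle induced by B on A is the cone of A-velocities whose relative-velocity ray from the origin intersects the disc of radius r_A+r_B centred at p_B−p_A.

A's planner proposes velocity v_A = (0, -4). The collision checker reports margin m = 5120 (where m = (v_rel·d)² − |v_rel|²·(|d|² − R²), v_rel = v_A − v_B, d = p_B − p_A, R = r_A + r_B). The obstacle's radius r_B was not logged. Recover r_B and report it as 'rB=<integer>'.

m = 5120
d = (8, 22);  v_rel = (0, -8),  |v_rel|² = 64
v_rel×d = (0)·(22) − (-8)·(8) = 64
since m = R²·64 − 64²:  R² = (4096 + 5120) / 64 = 144
R = √144 = 12  ⇒  r_B = 12 − 6 = 6

rB=6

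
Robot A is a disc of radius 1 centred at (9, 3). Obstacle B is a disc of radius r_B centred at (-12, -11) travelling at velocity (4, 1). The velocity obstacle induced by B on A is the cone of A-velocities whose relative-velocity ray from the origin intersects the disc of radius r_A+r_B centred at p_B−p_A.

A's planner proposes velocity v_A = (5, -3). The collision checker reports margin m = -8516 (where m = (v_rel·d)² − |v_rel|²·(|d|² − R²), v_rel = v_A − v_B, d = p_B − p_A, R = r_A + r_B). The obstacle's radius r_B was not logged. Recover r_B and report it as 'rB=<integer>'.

m = -8516
d = (-21, -14);  v_rel = (1, -4),  |v_rel|² = 17
v_rel×d = (1)·(-14) − (-4)·(-21) = -98
since m = R²·17 − (-98)²:  R² = (9604 + -8516) / 17 = 64
R = √64 = 8  ⇒  r_B = 8 − 1 = 7

rB=7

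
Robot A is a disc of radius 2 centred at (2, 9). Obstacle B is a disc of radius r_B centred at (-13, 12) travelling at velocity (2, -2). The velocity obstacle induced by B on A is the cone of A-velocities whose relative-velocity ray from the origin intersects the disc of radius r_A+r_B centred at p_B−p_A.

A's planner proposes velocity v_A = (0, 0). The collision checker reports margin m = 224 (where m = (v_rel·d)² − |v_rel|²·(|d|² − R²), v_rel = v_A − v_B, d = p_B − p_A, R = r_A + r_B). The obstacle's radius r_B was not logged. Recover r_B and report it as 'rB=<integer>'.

m = 224
d = (-15, 3);  v_rel = (-2, 2),  |v_rel|² = 8
v_rel×d = (-2)·(3) − (2)·(-15) = 24
since m = R²·8 − 24²:  R² = (576 + 224) / 8 = 100
R = √100 = 10  ⇒  r_B = 10 − 2 = 8

rB=8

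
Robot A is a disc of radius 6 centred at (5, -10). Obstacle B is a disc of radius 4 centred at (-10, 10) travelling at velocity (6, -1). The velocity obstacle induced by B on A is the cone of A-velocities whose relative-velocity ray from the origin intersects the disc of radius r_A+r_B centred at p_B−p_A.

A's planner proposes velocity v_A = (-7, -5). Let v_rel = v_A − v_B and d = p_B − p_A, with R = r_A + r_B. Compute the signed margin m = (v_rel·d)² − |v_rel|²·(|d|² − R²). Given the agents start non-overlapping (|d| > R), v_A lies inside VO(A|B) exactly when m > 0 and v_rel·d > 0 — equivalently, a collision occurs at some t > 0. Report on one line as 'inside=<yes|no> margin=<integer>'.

d = (-15, 20),  |d|² = 625;  R = 6+4 = 10,  c = 625−10² = 525
v_rel = (-13, -4),  |v_rel|² = 185;  v_rel·d = (-13)·(-15) + (-4)·(20) = 115
185·t² − 230·t + 525 = 0  ⇒  m = 115² − 185·525 = -83900
m = -83900 < 0,  v_rel·d = 115 > 0  ⇒  outside

inside=no margin=-83900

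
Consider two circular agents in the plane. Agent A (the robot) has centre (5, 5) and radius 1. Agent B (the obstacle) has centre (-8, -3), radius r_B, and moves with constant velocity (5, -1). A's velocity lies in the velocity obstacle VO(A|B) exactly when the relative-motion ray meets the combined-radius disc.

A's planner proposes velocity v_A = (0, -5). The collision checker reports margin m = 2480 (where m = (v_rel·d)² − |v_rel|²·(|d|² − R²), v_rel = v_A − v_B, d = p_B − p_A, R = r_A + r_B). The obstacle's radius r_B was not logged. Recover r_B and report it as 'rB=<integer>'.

m = 2480
d = (-13, -8);  v_rel = (-5, -4),  |v_rel|² = 41
v_rel×d = (-5)·(-8) − (-4)·(-13) = -12
since m = R²·41 − (-12)²:  R² = (144 + 2480) / 41 = 64
R = √64 = 8  ⇒  r_B = 8 − 1 = 7

rB=7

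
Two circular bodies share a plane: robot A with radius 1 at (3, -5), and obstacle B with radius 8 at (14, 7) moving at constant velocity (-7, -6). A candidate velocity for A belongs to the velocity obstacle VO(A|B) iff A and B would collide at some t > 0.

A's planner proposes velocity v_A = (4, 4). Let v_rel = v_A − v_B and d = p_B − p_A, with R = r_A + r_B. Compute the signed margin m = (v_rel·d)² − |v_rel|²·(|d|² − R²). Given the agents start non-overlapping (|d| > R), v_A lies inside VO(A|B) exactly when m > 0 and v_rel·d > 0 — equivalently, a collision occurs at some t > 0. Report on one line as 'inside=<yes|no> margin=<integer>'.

d = (11, 12),  |d|² = 265;  R = 1+8 = 9,  c = 265−9² = 184
v_rel = (11, 10),  |v_rel|² = 221;  v_rel·d = (11)·(11) + (10)·(12) = 241
221·t² − 482·t + 184 = 0  ⇒  m = 241² − 221·184 = 17417
m = 17417 > 0,  v_rel·d = 241 > 0  ⇒  inside

inside=yes margin=17417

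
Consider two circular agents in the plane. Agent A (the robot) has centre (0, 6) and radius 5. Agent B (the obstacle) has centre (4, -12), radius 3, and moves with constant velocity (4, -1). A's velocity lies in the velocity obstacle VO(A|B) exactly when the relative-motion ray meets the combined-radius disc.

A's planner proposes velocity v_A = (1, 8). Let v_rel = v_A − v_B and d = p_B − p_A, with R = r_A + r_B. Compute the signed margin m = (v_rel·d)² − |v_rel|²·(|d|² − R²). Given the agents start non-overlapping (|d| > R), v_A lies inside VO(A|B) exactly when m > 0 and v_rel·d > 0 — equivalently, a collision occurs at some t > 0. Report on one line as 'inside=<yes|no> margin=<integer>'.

d = (4, -18),  |d|² = 340;  R = 5+3 = 8,  c = 340−8² = 276
v_rel = (-3, 9),  |v_rel|² = 90;  v_rel·d = (-3)·(4) + (9)·(-18) = -174
90·t² + 348·t + 276 = 0  ⇒  m = (-174)² − 90·276 = 5436
m = 5436 > 0,  v_rel·d = -174 < 0  ⇒  outside

inside=no margin=5436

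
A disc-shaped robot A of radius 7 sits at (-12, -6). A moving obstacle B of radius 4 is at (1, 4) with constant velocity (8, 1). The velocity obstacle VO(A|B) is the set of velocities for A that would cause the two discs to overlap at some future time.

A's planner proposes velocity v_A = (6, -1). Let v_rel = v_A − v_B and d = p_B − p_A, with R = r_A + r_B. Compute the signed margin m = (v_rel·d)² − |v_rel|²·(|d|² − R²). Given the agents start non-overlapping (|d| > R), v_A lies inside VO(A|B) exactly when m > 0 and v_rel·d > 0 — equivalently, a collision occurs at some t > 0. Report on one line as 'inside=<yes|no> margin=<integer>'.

d = (13, 10),  |d|² = 269;  R = 7+4 = 11,  c = 269−11² = 148
v_rel = (-2, -2),  |v_rel|² = 8;  v_rel·d = (-2)·(13) + (-2)·(10) = -46
8·t² + 92·t + 148 = 0  ⇒  m = (-46)² − 8·148 = 932
m = 932 > 0,  v_rel·d = -46 < 0  ⇒  outside

inside=no margin=932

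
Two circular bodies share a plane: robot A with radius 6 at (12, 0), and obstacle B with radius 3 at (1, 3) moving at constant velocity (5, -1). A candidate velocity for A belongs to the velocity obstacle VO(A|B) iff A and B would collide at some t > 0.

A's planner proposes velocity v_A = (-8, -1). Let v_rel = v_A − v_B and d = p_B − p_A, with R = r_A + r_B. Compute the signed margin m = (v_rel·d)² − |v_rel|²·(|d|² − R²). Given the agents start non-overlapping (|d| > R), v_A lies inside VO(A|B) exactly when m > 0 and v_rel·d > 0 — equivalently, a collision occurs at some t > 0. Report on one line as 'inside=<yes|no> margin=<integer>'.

d = (-11, 3),  |d|² = 130;  R = 6+3 = 9,  c = 130−9² = 49
v_rel = (-13, 0),  |v_rel|² = 169;  v_rel·d = (-13)·(-11) + (0)·(3) = 143
169·t² − 286·t + 49 = 0  ⇒  m = 143² − 169·49 = 12168
m = 12168 > 0,  v_rel·d = 143 > 0  ⇒  inside

inside=yes margin=12168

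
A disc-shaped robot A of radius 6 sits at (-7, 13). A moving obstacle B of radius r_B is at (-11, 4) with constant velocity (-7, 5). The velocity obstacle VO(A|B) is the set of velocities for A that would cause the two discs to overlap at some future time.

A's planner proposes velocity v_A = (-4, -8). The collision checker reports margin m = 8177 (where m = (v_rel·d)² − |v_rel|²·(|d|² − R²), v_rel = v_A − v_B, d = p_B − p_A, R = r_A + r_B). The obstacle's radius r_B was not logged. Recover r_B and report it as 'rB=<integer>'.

m = 8177
d = (-4, -9);  v_rel = (3, -13),  |v_rel|² = 178
v_rel×d = (3)·(-9) − (-13)·(-4) = -79
since m = R²·178 − (-79)²:  R² = (6241 + 8177) / 178 = 81
R = √81 = 9  ⇒  r_B = 9 − 6 = 3

rB=3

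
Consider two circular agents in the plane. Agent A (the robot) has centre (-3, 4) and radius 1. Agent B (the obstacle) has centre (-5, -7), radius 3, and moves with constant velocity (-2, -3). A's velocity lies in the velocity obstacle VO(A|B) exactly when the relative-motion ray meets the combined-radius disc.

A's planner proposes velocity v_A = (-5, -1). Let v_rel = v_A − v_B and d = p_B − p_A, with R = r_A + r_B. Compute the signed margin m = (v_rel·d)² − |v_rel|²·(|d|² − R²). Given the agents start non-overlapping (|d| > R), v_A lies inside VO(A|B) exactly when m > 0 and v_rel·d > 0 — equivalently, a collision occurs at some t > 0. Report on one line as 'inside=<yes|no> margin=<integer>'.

d = (-2, -11),  |d|² = 125;  R = 1+3 = 4,  c = 125−4² = 109
v_rel = (-3, 2),  |v_rel|² = 13;  v_rel·d = (-3)·(-2) + (2)·(-11) = -16
13·t² + 32·t + 109 = 0  ⇒  m = (-16)² − 13·109 = -1161
m = -1161 < 0,  v_rel·d = -16 < 0  ⇒  outside

inside=no margin=-1161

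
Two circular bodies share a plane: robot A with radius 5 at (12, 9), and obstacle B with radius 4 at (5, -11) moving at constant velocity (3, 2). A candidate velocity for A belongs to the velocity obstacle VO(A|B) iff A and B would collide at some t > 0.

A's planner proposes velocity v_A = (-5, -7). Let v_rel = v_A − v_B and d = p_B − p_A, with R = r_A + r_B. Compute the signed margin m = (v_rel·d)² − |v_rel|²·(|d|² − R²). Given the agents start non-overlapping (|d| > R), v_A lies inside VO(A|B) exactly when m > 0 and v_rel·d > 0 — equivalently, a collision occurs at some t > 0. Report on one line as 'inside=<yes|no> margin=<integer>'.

d = (-7, -20),  |d|² = 449;  R = 5+4 = 9,  c = 449−9² = 368
v_rel = (-8, -9),  |v_rel|² = 145;  v_rel·d = (-8)·(-7) + (-9)·(-20) = 236
145·t² − 472·t + 368 = 0  ⇒  m = 236² − 145·368 = 2336
m = 2336 > 0,  v_rel·d = 236 > 0  ⇒  inside

inside=yes margin=2336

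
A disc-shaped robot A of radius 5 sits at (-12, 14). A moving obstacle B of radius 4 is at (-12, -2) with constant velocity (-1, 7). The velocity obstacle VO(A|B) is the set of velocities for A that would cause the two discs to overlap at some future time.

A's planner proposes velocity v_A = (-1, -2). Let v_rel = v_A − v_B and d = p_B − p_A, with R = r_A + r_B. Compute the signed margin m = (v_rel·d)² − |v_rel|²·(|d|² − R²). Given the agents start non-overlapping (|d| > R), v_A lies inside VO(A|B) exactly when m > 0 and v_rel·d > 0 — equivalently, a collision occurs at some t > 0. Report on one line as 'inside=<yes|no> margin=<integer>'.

d = (0, -16),  |d|² = 256;  R = 5+4 = 9,  c = 256−9² = 175
v_rel = (0, -9),  |v_rel|² = 81;  v_rel·d = (0)·(0) + (-9)·(-16) = 144
81·t² − 288·t + 175 = 0  ⇒  m = 144² − 81·175 = 6561
m = 6561 > 0,  v_rel·d = 144 > 0  ⇒  inside

inside=yes margin=6561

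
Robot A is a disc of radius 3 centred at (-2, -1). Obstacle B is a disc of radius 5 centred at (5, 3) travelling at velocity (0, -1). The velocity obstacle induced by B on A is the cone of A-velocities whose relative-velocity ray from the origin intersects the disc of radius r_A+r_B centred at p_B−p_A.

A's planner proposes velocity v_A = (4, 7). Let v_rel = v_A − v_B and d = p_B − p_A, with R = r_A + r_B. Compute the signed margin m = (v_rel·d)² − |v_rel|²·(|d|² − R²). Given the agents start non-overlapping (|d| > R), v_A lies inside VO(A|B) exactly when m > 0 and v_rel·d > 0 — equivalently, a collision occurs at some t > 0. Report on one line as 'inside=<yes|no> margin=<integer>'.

d = (7, 4),  |d|² = 65;  R = 3+5 = 8,  c = 65−8² = 1
v_rel = (4, 8),  |v_rel|² = 80;  v_rel·d = (4)·(7) + (8)·(4) = 60
80·t² − 120·t + 1 = 0  ⇒  m = 60² − 80·1 = 3520
m = 3520 > 0,  v_rel·d = 60 > 0  ⇒  inside

inside=yes margin=3520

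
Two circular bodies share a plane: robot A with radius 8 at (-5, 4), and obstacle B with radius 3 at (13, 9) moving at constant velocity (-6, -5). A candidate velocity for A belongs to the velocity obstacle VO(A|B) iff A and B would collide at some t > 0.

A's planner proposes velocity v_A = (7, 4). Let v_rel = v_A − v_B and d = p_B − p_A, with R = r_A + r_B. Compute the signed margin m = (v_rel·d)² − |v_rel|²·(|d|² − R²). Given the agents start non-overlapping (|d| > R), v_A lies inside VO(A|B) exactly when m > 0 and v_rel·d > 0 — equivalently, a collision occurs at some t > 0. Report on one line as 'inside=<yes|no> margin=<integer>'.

d = (18, 5),  |d|² = 349;  R = 8+3 = 11,  c = 349−11² = 228
v_rel = (13, 9),  |v_rel|² = 250;  v_rel·d = (13)·(18) + (9)·(5) = 279
250·t² − 558·t + 228 = 0  ⇒  m = 279² − 250·228 = 20841
m = 20841 > 0,  v_rel·d = 279 > 0  ⇒  inside

inside=yes margin=20841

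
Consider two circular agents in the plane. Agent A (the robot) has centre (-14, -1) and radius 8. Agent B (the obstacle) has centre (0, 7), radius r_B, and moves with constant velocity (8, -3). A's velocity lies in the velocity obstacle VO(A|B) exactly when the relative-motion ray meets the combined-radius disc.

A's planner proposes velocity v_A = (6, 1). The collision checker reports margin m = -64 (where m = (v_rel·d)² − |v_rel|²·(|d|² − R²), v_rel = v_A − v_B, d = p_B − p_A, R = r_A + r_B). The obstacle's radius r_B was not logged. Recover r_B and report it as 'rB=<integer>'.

m = -64
d = (14, 8);  v_rel = (-2, 4),  |v_rel|² = 20
v_rel×d = (-2)·(8) − (4)·(14) = -72
since m = R²·20 − (-72)²:  R² = (5184 + -64) / 20 = 256
R = √256 = 16  ⇒  r_B = 16 − 8 = 8

rB=8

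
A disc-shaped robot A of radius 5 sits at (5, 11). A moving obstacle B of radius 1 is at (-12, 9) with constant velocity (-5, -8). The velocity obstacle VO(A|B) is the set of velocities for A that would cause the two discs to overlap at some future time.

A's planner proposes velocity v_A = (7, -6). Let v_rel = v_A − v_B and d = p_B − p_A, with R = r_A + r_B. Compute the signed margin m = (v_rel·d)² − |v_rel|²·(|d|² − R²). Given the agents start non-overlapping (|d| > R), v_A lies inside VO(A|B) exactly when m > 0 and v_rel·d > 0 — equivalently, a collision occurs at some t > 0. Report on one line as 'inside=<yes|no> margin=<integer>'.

d = (-17, -2),  |d|² = 293;  R = 5+1 = 6,  c = 293−6² = 257
v_rel = (12, 2),  |v_rel|² = 148;  v_rel·d = (12)·(-17) + (2)·(-2) = -208
148·t² + 416·t + 257 = 0  ⇒  m = (-208)² − 148·257 = 5228
m = 5228 > 0,  v_rel·d = -208 < 0  ⇒  outside

inside=no margin=5228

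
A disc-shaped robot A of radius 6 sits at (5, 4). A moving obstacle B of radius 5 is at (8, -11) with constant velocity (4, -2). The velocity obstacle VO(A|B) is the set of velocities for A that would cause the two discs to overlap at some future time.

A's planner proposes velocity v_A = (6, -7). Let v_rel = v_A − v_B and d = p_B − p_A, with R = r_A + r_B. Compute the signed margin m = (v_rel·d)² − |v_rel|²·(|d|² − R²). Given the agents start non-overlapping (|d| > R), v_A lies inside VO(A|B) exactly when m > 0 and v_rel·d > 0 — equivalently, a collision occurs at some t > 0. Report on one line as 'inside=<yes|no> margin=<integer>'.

d = (3, -15),  |d|² = 234;  R = 6+5 = 11,  c = 234−11² = 113
v_rel = (2, -5),  |v_rel|² = 29;  v_rel·d = (2)·(3) + (-5)·(-15) = 81
29·t² − 162·t + 113 = 0  ⇒  m = 81² − 29·113 = 3284
m = 3284 > 0,  v_rel·d = 81 > 0  ⇒  inside

inside=yes margin=3284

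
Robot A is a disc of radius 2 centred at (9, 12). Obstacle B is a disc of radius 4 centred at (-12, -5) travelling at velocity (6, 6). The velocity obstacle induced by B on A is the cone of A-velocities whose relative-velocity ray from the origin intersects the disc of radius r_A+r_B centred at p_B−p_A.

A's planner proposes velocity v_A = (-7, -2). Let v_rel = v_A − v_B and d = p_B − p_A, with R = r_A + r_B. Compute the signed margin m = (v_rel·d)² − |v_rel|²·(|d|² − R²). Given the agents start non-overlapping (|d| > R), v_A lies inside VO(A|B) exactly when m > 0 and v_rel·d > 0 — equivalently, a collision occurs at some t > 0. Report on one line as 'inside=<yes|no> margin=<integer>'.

d = (-21, -17),  |d|² = 730;  R = 2+4 = 6,  c = 730−6² = 694
v_rel = (-13, -8),  |v_rel|² = 233;  v_rel·d = (-13)·(-21) + (-8)·(-17) = 409
233·t² − 818·t + 694 = 0  ⇒  m = 409² − 233·694 = 5579
m = 5579 > 0,  v_rel·d = 409 > 0  ⇒  inside

inside=yes margin=5579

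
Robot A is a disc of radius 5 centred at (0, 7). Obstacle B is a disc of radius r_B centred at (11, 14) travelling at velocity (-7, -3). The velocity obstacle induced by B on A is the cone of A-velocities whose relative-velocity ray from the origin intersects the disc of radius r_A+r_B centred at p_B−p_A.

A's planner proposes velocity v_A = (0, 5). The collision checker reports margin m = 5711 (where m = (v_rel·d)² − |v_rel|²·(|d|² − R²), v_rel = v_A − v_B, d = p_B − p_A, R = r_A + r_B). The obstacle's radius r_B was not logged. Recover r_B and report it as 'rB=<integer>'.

m = 5711
d = (11, 7);  v_rel = (7, 8),  |v_rel|² = 113
v_rel×d = (7)·(7) − (8)·(11) = -39
since m = R²·113 − (-39)²:  R² = (1521 + 5711) / 113 = 64
R = √64 = 8  ⇒  r_B = 8 − 5 = 3

rB=3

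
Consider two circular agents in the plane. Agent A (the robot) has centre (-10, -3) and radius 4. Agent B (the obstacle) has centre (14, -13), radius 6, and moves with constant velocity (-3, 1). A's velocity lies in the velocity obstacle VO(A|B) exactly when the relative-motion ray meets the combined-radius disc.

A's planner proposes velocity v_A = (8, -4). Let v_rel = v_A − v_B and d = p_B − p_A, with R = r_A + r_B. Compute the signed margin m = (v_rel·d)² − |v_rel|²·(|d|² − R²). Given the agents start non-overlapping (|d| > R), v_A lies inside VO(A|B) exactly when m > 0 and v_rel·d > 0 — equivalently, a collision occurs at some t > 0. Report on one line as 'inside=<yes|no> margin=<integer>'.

d = (24, -10),  |d|² = 676;  R = 4+6 = 10,  c = 676−10² = 576
v_rel = (11, -5),  |v_rel|² = 146;  v_rel·d = (11)·(24) + (-5)·(-10) = 314
146·t² − 628·t + 576 = 0  ⇒  m = 314² − 146·576 = 14500
m = 14500 > 0,  v_rel·d = 314 > 0  ⇒  inside

inside=yes margin=14500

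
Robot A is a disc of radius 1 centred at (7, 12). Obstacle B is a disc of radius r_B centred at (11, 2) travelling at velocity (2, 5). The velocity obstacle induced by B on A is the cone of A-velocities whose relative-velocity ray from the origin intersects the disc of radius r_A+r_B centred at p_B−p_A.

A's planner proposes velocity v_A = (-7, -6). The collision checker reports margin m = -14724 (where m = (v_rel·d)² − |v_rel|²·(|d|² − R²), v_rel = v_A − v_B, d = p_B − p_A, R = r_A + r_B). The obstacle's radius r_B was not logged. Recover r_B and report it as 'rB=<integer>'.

m = -14724
d = (4, -10);  v_rel = (-9, -11),  |v_rel|² = 202
v_rel×d = (-9)·(-10) − (-11)·(4) = 134
since m = R²·202 − 134²:  R² = (17956 + -14724) / 202 = 16
R = √16 = 4  ⇒  r_B = 4 − 1 = 3

rB=3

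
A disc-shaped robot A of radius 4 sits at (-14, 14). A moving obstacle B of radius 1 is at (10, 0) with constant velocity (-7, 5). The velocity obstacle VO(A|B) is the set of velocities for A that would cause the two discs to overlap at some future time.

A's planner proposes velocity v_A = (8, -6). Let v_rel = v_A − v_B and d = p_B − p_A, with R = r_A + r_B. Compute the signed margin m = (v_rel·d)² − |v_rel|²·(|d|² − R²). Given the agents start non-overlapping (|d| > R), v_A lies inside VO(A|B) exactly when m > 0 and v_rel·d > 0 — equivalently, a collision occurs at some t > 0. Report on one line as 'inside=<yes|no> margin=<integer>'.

d = (24, -14),  |d|² = 772;  R = 4+1 = 5,  c = 772−5² = 747
v_rel = (15, -11),  |v_rel|² = 346;  v_rel·d = (15)·(24) + (-11)·(-14) = 514
346·t² − 1028·t + 747 = 0  ⇒  m = 514² − 346·747 = 5734
m = 5734 > 0,  v_rel·d = 514 > 0  ⇒  inside

inside=yes margin=5734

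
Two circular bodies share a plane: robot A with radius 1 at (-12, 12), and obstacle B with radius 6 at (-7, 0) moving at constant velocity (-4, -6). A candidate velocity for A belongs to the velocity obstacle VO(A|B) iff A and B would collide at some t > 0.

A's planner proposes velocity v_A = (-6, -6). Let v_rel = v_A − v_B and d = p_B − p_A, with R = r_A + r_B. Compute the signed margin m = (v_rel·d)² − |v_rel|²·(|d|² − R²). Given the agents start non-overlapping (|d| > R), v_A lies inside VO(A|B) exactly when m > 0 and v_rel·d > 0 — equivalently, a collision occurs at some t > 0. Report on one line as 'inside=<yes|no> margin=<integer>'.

d = (5, -12),  |d|² = 169;  R = 1+6 = 7,  c = 169−7² = 120
v_rel = (-2, 0),  |v_rel|² = 4;  v_rel·d = (-2)·(5) + (0)·(-12) = -10
4·t² + 20·t + 120 = 0  ⇒  m = (-10)² − 4·120 = -380
m = -380 < 0,  v_rel·d = -10 < 0  ⇒  outside

inside=no margin=-380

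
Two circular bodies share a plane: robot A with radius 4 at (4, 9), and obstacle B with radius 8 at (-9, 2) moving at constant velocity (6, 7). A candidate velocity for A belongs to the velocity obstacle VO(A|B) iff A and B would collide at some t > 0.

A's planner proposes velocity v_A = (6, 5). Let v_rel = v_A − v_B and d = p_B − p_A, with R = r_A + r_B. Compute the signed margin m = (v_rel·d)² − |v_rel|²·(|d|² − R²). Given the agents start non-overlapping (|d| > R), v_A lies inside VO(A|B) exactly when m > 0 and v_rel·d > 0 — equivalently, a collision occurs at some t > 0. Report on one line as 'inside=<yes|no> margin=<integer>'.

d = (-13, -7),  |d|² = 218;  R = 4+8 = 12,  c = 218−12² = 74
v_rel = (0, -2),  |v_rel|² = 4;  v_rel·d = (0)·(-13) + (-2)·(-7) = 14
4·t² − 28·t + 74 = 0  ⇒  m = 14² − 4·74 = -100
m = -100 < 0,  v_rel·d = 14 > 0  ⇒  outside

inside=no margin=-100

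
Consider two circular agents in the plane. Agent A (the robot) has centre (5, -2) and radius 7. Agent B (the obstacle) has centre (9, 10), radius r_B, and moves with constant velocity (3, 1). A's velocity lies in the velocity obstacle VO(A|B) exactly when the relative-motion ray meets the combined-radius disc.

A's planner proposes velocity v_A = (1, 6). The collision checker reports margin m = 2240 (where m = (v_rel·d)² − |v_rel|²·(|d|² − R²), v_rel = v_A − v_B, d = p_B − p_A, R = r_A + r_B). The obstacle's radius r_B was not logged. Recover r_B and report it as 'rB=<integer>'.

m = 2240
d = (4, 12);  v_rel = (-2, 5),  |v_rel|² = 29
v_rel×d = (-2)·(12) − (5)·(4) = -44
since m = R²·29 − (-44)²:  R² = (1936 + 2240) / 29 = 144
R = √144 = 12  ⇒  r_B = 12 − 7 = 5

rB=5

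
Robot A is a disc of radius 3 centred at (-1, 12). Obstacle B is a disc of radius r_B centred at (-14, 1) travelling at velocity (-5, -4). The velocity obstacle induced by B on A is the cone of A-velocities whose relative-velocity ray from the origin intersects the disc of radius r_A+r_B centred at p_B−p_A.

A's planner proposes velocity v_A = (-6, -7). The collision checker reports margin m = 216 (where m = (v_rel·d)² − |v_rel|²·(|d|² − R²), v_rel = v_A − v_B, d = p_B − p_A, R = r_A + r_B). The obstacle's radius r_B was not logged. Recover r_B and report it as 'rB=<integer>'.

m = 216
d = (-13, -11);  v_rel = (-1, -3),  |v_rel|² = 10
v_rel×d = (-1)·(-11) − (-3)·(-13) = -28
since m = R²·10 − (-28)²:  R² = (784 + 216) / 10 = 100
R = √100 = 10  ⇒  r_B = 10 − 3 = 7

rB=7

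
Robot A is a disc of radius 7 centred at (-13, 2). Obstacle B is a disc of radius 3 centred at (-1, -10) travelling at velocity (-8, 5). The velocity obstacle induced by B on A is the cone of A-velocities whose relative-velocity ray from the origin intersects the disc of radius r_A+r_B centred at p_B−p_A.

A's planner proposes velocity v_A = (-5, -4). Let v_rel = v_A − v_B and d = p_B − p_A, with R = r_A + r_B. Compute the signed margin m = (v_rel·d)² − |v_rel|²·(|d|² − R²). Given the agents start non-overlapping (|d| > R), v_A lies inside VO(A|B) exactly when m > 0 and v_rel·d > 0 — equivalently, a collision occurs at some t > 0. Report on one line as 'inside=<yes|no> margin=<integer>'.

d = (12, -12),  |d|² = 288;  R = 7+3 = 10,  c = 288−10² = 188
v_rel = (3, -9),  |v_rel|² = 90;  v_rel·d = (3)·(12) + (-9)·(-12) = 144
90·t² − 288·t + 188 = 0  ⇒  m = 144² − 90·188 = 3816
m = 3816 > 0,  v_rel·d = 144 > 0  ⇒  inside

inside=yes margin=3816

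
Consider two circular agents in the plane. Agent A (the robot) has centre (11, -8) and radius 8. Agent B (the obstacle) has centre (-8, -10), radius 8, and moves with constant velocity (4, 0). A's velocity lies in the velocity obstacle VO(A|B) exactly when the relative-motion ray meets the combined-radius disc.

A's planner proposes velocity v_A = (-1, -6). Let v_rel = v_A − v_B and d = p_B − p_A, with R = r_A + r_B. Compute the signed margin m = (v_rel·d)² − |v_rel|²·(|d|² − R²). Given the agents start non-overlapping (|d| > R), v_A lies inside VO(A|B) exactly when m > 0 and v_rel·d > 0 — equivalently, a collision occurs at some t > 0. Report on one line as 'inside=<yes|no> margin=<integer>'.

d = (-19, -2),  |d|² = 365;  R = 8+8 = 16,  c = 365−16² = 109
v_rel = (-5, -6),  |v_rel|² = 61;  v_rel·d = (-5)·(-19) + (-6)·(-2) = 107
61·t² − 214·t + 109 = 0  ⇒  m = 107² − 61·109 = 4800
m = 4800 > 0,  v_rel·d = 107 > 0  ⇒  inside

inside=yes margin=4800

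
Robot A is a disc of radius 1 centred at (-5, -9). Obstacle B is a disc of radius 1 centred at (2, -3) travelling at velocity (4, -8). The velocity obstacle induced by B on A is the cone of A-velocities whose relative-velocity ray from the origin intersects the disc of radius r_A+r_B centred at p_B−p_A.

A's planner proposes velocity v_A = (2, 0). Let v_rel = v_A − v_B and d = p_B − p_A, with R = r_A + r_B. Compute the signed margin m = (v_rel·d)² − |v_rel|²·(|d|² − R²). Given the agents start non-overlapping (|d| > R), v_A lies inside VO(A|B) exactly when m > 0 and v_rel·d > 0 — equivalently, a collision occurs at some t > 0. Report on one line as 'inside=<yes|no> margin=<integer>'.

d = (7, 6),  |d|² = 85;  R = 1+1 = 2,  c = 85−2² = 81
v_rel = (-2, 8),  |v_rel|² = 68;  v_rel·d = (-2)·(7) + (8)·(6) = 34
68·t² − 68·t + 81 = 0  ⇒  m = 34² − 68·81 = -4352
m = -4352 < 0,  v_rel·d = 34 > 0  ⇒  outside

inside=no margin=-4352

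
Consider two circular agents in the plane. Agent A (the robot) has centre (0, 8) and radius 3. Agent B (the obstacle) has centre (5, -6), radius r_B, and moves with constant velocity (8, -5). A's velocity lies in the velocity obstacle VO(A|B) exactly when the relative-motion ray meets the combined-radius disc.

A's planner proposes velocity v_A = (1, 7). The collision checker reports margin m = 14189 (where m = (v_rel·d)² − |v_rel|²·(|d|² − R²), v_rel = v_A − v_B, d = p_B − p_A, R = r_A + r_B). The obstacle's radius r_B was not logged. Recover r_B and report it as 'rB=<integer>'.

m = 14189
d = (5, -14);  v_rel = (-7, 12),  |v_rel|² = 193
v_rel×d = (-7)·(-14) − (12)·(5) = 38
since m = R²·193 − 38²:  R² = (1444 + 14189) / 193 = 81
R = √81 = 9  ⇒  r_B = 9 − 3 = 6

rB=6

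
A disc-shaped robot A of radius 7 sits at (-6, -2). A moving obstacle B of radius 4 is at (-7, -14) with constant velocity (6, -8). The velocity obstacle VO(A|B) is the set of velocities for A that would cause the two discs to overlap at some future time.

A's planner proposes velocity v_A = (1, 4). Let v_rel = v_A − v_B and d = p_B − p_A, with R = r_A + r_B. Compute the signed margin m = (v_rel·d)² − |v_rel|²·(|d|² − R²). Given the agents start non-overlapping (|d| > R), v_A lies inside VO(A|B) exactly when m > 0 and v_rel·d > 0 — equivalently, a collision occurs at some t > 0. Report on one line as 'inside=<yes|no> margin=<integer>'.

d = (-1, -12),  |d|² = 145;  R = 7+4 = 11,  c = 145−11² = 24
v_rel = (-5, 12),  |v_rel|² = 169;  v_rel·d = (-5)·(-1) + (12)·(-12) = -139
169·t² + 278·t + 24 = 0  ⇒  m = (-139)² − 169·24 = 15265
m = 15265 > 0,  v_rel·d = -139 < 0  ⇒  outside

inside=no margin=15265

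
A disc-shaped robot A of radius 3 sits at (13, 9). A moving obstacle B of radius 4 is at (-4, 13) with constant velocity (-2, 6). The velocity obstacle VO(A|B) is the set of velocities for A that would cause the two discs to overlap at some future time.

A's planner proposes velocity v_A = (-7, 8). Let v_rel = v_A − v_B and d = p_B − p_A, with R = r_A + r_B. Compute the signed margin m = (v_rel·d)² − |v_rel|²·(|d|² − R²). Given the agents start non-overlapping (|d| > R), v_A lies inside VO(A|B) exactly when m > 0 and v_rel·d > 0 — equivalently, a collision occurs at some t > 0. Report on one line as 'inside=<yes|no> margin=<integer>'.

d = (-17, 4),  |d|² = 305;  R = 3+4 = 7,  c = 305−7² = 256
v_rel = (-5, 2),  |v_rel|² = 29;  v_rel·d = (-5)·(-17) + (2)·(4) = 93
29·t² − 186·t + 256 = 0  ⇒  m = 93² − 29·256 = 1225
m = 1225 > 0,  v_rel·d = 93 > 0  ⇒  inside

inside=yes margin=1225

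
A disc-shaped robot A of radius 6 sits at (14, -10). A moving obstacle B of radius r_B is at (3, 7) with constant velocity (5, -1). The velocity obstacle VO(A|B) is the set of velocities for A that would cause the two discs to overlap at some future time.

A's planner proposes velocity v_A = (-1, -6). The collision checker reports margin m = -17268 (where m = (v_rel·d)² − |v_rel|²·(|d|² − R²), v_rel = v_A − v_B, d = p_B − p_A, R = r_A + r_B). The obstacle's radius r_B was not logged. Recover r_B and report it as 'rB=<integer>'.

m = -17268
d = (-11, 17);  v_rel = (-6, -5),  |v_rel|² = 61
v_rel×d = (-6)·(17) − (-5)·(-11) = -157
since m = R²·61 − (-157)²:  R² = (24649 + -17268) / 61 = 121
R = √121 = 11  ⇒  r_B = 11 − 6 = 5

rB=5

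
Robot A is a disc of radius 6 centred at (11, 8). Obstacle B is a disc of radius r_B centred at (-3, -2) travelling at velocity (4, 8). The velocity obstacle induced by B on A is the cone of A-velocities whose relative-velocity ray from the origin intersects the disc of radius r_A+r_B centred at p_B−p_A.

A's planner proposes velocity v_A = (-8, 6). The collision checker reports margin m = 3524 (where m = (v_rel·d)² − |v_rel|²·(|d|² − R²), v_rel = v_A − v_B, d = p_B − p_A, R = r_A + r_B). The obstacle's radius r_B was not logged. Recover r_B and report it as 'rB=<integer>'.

m = 3524
d = (-14, -10);  v_rel = (-12, -2),  |v_rel|² = 148
v_rel×d = (-12)·(-10) − (-2)·(-14) = 92
since m = R²·148 − 92²:  R² = (8464 + 3524) / 148 = 81
R = √81 = 9  ⇒  r_B = 9 − 6 = 3

rB=3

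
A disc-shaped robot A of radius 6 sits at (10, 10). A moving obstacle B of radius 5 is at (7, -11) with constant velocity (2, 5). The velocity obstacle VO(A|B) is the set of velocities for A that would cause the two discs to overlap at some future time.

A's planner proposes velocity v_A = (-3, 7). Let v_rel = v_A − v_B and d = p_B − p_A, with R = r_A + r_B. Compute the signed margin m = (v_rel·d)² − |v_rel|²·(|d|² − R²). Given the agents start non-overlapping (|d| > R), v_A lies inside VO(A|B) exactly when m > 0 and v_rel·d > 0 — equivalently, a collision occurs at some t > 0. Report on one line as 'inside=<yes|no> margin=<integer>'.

d = (-3, -21),  |d|² = 450;  R = 6+5 = 11,  c = 450−11² = 329
v_rel = (-5, 2),  |v_rel|² = 29;  v_rel·d = (-5)·(-3) + (2)·(-21) = -27
29·t² + 54·t + 329 = 0  ⇒  m = (-27)² − 29·329 = -8812
m = -8812 < 0,  v_rel·d = -27 < 0  ⇒  outside

inside=no margin=-8812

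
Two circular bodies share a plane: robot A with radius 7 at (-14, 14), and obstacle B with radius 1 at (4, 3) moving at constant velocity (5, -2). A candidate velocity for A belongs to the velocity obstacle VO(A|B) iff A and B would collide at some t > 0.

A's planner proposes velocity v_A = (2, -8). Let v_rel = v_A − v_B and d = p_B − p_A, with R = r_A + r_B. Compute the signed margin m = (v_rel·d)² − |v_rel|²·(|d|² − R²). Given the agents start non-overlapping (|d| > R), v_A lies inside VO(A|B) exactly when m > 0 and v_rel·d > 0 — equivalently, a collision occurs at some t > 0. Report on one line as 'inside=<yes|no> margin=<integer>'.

d = (18, -11),  |d|² = 445;  R = 7+1 = 8,  c = 445−8² = 381
v_rel = (-3, -6),  |v_rel|² = 45;  v_rel·d = (-3)·(18) + (-6)·(-11) = 12
45·t² − 24·t + 381 = 0  ⇒  m = 12² − 45·381 = -17001
m = -17001 < 0,  v_rel·d = 12 > 0  ⇒  outside

inside=no margin=-17001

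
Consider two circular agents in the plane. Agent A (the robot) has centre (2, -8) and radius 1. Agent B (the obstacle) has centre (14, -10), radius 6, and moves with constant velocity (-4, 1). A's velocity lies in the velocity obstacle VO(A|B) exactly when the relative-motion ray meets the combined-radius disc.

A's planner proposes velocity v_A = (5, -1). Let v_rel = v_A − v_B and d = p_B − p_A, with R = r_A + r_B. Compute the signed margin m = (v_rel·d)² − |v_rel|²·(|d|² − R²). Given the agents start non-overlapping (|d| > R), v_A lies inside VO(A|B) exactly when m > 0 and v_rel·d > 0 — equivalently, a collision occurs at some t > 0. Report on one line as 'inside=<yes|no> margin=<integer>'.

d = (12, -2),  |d|² = 148;  R = 1+6 = 7,  c = 148−7² = 99
v_rel = (9, -2),  |v_rel|² = 85;  v_rel·d = (9)·(12) + (-2)·(-2) = 112
85·t² − 224·t + 99 = 0  ⇒  m = 112² − 85·99 = 4129
m = 4129 > 0,  v_rel·d = 112 > 0  ⇒  inside

inside=yes margin=4129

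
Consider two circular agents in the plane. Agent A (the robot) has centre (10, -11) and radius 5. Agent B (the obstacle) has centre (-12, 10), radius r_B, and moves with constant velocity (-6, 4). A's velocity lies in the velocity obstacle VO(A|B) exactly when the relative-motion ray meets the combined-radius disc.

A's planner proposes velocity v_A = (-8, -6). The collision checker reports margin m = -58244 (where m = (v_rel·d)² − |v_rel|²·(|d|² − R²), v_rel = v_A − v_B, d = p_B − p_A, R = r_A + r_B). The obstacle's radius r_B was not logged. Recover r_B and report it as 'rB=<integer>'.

m = -58244
d = (-22, 21);  v_rel = (-2, -10),  |v_rel|² = 104
v_rel×d = (-2)·(21) − (-10)·(-22) = -262
since m = R²·104 − (-262)²:  R² = (68644 + -58244) / 104 = 100
R = √100 = 10  ⇒  r_B = 10 − 5 = 5

rB=5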